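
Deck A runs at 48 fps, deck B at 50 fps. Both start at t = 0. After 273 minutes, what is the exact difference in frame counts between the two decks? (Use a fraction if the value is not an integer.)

32760 frames

273 min = 16380 s.
A emits 48 × 16380 = 786240 frames; B emits 50 × 16380 = 819000.
Difference = 32760 frames; B is ahead of A.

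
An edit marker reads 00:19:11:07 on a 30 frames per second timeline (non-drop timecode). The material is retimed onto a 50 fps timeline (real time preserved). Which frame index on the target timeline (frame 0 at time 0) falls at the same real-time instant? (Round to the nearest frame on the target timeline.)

frame 57562

Source frame index: (0×3600 + 19×60 + 11) × 30 + 7 = 34537.
Real time: 34537 / (30) = 34537/30 s.
Target frame: (34537/30) × (50) = 172685/3 ≈ 57561.667 → 57562.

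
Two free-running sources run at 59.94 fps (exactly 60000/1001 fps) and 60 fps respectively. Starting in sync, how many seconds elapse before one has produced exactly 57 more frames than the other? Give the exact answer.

950.95 seconds

The gap grows by |60 − 60000/1001| = 60/1001 frames per second.
Time for a 57-frame gap: 57 ÷ (60/1001) = 950.95 s.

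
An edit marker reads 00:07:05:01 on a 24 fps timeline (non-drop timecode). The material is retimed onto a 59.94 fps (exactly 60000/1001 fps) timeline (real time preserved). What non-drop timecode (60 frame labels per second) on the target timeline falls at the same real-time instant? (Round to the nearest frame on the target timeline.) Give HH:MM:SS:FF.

00:07:04:37

Source frame index: (0×3600 + 7×60 + 5) × 24 + 1 = 10201.
Real time: 10201 / (24) = 10201/24 s.
Target frame: (10201/24) × (60000/1001) = 25502500/1001 ≈ 25477.023 → 25477.
At 60 labels/s: frame 25477 → 00:07:04:37.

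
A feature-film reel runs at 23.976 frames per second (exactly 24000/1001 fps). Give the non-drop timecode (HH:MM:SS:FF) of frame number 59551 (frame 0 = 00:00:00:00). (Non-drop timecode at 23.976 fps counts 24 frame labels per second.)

59551 ÷ 24 = 2481 full seconds, remainder 7 frames.
2481 s = 0 h 41 min 21 s.
Timecode: 00:41:21:07.

00:41:21:07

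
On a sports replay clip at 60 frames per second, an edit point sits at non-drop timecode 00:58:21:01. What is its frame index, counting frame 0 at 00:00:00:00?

210061

Total seconds to the label: (0 × 3600 + 58 × 60 + 21) = 3501.
Frame index = 3501 × 60 + 1 = 210061.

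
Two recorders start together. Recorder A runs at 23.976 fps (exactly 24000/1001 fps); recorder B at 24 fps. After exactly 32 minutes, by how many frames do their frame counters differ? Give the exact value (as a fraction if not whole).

46080/1001 frames

32 min = 1920 s.
A emits 24000/1001 × 1920 = 46080000/1001 frames; B emits 24 × 1920 = 46080.
Difference = 46080/1001 frames (≈ 46.0340); B is ahead of A.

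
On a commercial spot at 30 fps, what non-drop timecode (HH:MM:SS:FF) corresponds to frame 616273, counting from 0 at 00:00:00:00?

616273 ÷ 30 = 20542 full seconds, remainder 13 frames.
20542 s = 5 h 42 min 22 s.
Timecode: 05:42:22:13.

05:42:22:13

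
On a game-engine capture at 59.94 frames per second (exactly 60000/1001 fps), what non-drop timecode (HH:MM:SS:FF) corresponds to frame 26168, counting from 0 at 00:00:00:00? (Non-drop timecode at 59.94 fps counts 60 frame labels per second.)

26168 ÷ 60 = 436 full seconds, remainder 8 frames.
436 s = 0 h 7 min 16 s.
Timecode: 00:07:16:08.

00:07:16:08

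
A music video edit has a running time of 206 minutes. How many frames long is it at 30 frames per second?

206 min = 12360 s.
Frames = 12360 × 30 = 370800.

370800 frames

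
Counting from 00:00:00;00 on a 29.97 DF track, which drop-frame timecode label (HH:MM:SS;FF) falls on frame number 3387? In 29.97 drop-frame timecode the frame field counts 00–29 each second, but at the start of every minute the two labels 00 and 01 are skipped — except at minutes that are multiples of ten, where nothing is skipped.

Ten DF minutes hold 17982 frames, so frame 3387 lies in block 0 (frames 0–17981) with 3387 frames into that block.
The block's first minute is 1800 frames and the rest 1798 each; 3387 frames reaches minute 1, so 0 × 18 + 1 × 2 = 2 labels have been skipped so far.
Adding those back, label number 3387 + 2 = 3389 at 30 labels/s is 112 s + 29 f = 0 h 1 min 52 s frame 29, i.e. 00:01:52;29.

00:01:52;29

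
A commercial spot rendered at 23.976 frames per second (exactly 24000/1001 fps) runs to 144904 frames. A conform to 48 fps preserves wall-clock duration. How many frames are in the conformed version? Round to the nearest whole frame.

Frames at target rate = 144904 × (48) / (24000/1001) = 36262226/125 ≈ 290097.808.
Nearest whole frame: 290098.

290098 frames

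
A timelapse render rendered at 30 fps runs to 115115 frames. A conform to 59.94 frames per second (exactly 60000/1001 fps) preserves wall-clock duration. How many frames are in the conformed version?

Target frames = source frames × (target rate / source rate) = 115115 × (60000/1001)/(30) = 115115 × 2000/1001 = 230000.

230000 frames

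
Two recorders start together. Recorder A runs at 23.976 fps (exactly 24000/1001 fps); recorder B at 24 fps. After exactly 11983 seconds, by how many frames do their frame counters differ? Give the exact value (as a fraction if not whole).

287592/1001 frames

A emits 24000/1001 × 11983 = 287592000/1001 frames; B emits 24 × 11983 = 287592.
Difference = 287592/1001 frames (≈ 287.3047); B is ahead of A.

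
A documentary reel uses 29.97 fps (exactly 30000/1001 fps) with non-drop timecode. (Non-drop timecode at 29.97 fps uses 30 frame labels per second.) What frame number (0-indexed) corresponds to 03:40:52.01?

Total seconds to the label: (3 × 3600 + 40 × 60 + 52) = 13252.
Frame index = 13252 × 30 + 1 = 397561.

397561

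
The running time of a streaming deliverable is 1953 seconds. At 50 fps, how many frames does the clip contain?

Frames = 1953 × 50 = 97650.

97650 frames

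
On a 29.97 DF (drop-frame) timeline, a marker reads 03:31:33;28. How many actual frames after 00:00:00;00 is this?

As if non-drop at 30 labels/s: (3 × 3600 + 31 × 60 + 33) × 30 + 28 = 380818.
Minute boundaries passed: 211; those not divisible by 10: 211 − 21 = 190; dropped labels = 2 × 190 = 380.
Actual frame index = 380818 − 380 = 380438.

380438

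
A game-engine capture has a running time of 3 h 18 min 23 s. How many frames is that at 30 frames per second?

3 h 18 min 23 s = 11903 s.
Frames = 11903 × 30 = 357090.

357090 frames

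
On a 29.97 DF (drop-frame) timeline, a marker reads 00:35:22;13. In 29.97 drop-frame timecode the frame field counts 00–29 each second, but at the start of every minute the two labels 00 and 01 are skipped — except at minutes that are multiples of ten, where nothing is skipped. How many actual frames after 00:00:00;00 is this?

As if non-drop at 30 labels/s: (0 × 3600 + 35 × 60 + 22) × 30 + 13 = 63673.
Minute boundaries passed: 35; those not divisible by 10: 35 − 3 = 32; dropped labels = 2 × 32 = 64.
Actual frame index = 63673 − 64 = 63609.

63609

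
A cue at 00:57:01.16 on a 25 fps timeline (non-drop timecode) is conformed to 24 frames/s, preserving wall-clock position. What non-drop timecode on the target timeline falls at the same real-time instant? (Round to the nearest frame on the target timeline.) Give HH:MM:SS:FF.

00:57:01:15

Source frame index: (0×3600 + 57×60 + 1) × 25 + 16 = 85541.
Real time: 85541 / (25) = 85541/25 s.
Target frame: (85541/25) × (24) = 2052984/25 ≈ 82119.360 → 82119.
At 24 labels/s: frame 82119 → 00:57:01:15.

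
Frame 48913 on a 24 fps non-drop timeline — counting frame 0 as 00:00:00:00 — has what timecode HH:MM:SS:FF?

48913 ÷ 24 = 2038 full seconds, remainder 1 frame.
2038 s = 0 h 33 min 58 s.
Timecode: 00:33:58:01.

00:33:58:01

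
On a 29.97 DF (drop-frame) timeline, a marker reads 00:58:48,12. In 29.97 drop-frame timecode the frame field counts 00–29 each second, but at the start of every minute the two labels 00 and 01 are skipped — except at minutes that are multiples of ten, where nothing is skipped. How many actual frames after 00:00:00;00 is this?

Complete 10-minute blocks: 5, each 17982 frames → 89910.
Remaining 8 whole minutes in the current block: 1800 + 7 × 1798 = 14386 frames.
Within the current minute: 48 × 30 + 12 − 2 = 1450 (labels ;00/;01 skipped at this minute). Total = 89910 + 14386 + 1450 = 105746.

105746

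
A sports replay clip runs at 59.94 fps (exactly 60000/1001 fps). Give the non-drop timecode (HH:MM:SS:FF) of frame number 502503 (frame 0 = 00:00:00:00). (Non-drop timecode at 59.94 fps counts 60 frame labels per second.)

502503 ÷ 60 = 8375 full seconds, remainder 3 frames.
8375 s = 2 h 19 min 35 s.
Timecode: 02:19:35:03.

02:19:35:03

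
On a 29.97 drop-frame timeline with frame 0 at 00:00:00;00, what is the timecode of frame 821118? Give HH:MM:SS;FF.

07:36:38;00

Ten DF minutes hold 17982 frames, so frame 821118 lies in block 45 (frames 809190–827171) with 11928 frames into that block.
The block's first minute is 1800 frames and the rest 1798 each; 11928 frames reaches minute 6, so 45 × 18 + 6 × 2 = 822 labels have been skipped so far.
Adding those back, label number 821118 + 822 = 821940 at 30 labels/s is 27398 s + 0 f = 7 h 36 min 38 s frame 0, i.e. 07:36:38;00.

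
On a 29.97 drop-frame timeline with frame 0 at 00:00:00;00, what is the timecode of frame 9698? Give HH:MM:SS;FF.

Ten DF minutes hold 17982 frames, so frame 9698 lies in block 0 (frames 0–17981) with 9698 frames into that block.
The block's first minute is 1800 frames and the rest 1798 each; 9698 frames reaches minute 5, so 0 × 18 + 5 × 2 = 10 labels have been skipped so far.
Adding those back, label number 9698 + 10 = 9708 at 30 labels/s is 323 s + 18 f = 0 h 5 min 23 s frame 18, i.e. 00:05:23;18.

00:05:23;18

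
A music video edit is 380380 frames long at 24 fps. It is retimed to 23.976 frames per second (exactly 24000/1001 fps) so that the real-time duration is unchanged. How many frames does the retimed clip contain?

380000 frames

Target frames = source frames × (target rate / source rate) = 380380 × (24000/1001)/(24) = 380380 × 1000/1001 = 380000.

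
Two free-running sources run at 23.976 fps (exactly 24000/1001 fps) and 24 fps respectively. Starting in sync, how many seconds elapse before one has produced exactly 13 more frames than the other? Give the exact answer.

13013/24 seconds

The gap grows by |24 − 24000/1001| = 24/1001 frames per second.
Time for a 13-frame gap: 13 ÷ (24/1001) = 13013/24 s.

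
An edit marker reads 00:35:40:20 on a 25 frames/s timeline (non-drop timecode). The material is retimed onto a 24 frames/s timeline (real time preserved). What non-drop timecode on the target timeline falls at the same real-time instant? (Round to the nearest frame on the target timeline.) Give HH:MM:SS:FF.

Source frame index: (0×3600 + 35×60 + 40) × 25 + 20 = 53520.
Real time: 53520 / (25) = 10704/5 s.
Target frame: (10704/5) × (24) = 256896/5 ≈ 51379.200 → 51379.
At 24 labels/s: frame 51379 → 00:35:40:19.

00:35:40:19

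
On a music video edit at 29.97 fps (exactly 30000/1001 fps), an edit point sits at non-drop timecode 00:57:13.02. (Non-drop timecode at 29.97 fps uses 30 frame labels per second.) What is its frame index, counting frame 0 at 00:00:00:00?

Total seconds to the label: (0 × 3600 + 57 × 60 + 13) = 3433.
Frame index = 3433 × 30 + 2 = 102992.

102992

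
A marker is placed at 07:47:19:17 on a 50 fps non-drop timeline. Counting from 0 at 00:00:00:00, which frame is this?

1401967

Total seconds to the label: (7 × 3600 + 47 × 60 + 19) = 28039.
Frame index = 28039 × 50 + 17 = 1401967.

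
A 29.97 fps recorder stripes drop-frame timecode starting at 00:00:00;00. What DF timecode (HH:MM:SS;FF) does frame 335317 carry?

Ten DF minutes hold 17982 frames, so frame 335317 lies in block 18 (frames 323676–341657) with 11641 frames into that block.
The block's first minute is 1800 frames and the rest 1798 each; 11641 frames reaches minute 6, so 18 × 18 + 6 × 2 = 336 labels have been skipped so far.
Adding those back, label number 335317 + 336 = 335653 at 30 labels/s is 11188 s + 13 f = 3 h 6 min 28 s frame 13, i.e. 03:06:28;13.

03:06:28;13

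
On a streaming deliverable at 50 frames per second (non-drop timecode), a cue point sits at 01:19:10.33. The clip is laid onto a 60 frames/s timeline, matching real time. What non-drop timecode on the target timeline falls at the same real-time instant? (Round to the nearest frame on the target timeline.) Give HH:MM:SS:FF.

Source frame index: (1×3600 + 19×60 + 10) × 50 + 33 = 237533.
Real time: 237533 / (50) = 237533/50 s.
Target frame: (237533/50) × (60) = 1425198/5 ≈ 285039.600 → 285040.
At 60 labels/s: frame 285040 → 01:19:10:40.

01:19:10:40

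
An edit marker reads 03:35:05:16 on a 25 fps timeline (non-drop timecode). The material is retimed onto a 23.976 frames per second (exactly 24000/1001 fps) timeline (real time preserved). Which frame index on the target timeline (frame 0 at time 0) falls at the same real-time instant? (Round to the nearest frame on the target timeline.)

frame 309426

Source frame index: (3×3600 + 35×60 + 5) × 25 + 16 = 322641.
Real time: 322641 / (25) = 322641/25 s.
Target frame: (322641/25) × (24000/1001) = 28157760/91 ≈ 309425.934 → 309426.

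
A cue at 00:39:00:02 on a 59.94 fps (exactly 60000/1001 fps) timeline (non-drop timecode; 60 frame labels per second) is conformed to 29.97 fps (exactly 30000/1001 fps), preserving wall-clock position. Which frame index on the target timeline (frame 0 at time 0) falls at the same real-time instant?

frame 70201

Source frame index: (0×3600 + 39×60 + 0) × 60 + 2 = 140402.
Real time: 140402 / (60000/1001) = 70271201/30000 s.
Target frame: (70271201/30000) × (30000/1001) = 70201.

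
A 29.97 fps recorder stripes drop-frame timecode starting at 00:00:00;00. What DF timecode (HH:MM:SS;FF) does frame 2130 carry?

Ten DF minutes hold 17982 frames, so frame 2130 lies in block 0 (frames 0–17981) with 2130 frames into that block.
The block's first minute is 1800 frames and the rest 1798 each; 2130 frames reaches minute 1, so 0 × 18 + 1 × 2 = 2 labels have been skipped so far.
Adding those back, label number 2130 + 2 = 2132 at 30 labels/s is 71 s + 2 f = 0 h 1 min 11 s frame 2, i.e. 00:01:11;02.

00:01:11;02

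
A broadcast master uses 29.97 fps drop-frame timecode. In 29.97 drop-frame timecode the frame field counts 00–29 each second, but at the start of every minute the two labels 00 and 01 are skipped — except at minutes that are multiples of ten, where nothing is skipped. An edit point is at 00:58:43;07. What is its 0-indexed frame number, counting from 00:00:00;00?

105591

Complete 10-minute blocks: 5, each 17982 frames → 89910.
Remaining 8 whole minutes in the current block: 1800 + 7 × 1798 = 14386 frames.
Within the current minute: 43 × 30 + 7 − 2 = 1295 (labels ;00/;01 skipped at this minute). Total = 89910 + 14386 + 1295 = 105591.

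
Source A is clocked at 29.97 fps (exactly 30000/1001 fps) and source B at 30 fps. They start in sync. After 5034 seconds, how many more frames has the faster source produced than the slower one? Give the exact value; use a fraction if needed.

151020/1001 frames

A emits 30000/1001 × 5034 = 151020000/1001 frames; B emits 30 × 5034 = 151020.
Difference = 151020/1001 frames (≈ 150.8691); B is ahead of A.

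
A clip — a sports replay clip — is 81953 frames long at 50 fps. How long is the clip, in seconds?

Running time = 81953 / (50) = 1639.06 s.

1639.06 seconds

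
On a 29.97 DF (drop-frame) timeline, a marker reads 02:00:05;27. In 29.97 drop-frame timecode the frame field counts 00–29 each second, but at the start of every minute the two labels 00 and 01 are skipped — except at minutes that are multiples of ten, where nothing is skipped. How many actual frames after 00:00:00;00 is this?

As if non-drop at 30 labels/s: (2 × 3600 + 0 × 60 + 5) × 30 + 27 = 216177.
Minute boundaries passed: 120; those not divisible by 10: 120 − 12 = 108; dropped labels = 2 × 108 = 216.
Actual frame index = 216177 − 216 = 215961.

215961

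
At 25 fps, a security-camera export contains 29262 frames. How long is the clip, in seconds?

Running time = 29262 / (25) = 1170.48 s.

1170.48 seconds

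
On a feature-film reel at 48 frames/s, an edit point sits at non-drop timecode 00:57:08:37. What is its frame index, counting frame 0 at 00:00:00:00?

Total seconds to the label: (0 × 3600 + 57 × 60 + 8) = 3428.
Frame index = 3428 × 48 + 37 = 164581.

164581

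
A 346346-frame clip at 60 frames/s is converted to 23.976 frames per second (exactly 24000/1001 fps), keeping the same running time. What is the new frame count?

138400 frames

Target frames = source frames × (target rate / source rate) = 346346 × (24000/1001)/(60) = 346346 × 400/1001 = 138400.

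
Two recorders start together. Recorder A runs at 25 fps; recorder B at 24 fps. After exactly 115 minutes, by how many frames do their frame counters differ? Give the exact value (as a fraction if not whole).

115 min = 6900 s.
A emits 25 × 6900 = 172500 frames; B emits 24 × 6900 = 165600.
Difference = 6900 frames; B is behind A.

6900 frames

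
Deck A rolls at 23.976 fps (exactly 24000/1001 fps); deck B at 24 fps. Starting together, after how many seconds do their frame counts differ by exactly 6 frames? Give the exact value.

The gap grows by |24 − 24000/1001| = 24/1001 frames per second.
Time for a 6-frame gap: 6 ÷ (24/1001) = 250.25 s.

250.25 seconds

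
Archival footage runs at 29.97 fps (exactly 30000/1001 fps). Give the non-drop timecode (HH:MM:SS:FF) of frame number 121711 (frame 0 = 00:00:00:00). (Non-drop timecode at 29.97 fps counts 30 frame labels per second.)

01:07:37:01

121711 ÷ 30 = 4057 full seconds, remainder 1 frame.
4057 s = 1 h 7 min 37 s.
Timecode: 01:07:37:01.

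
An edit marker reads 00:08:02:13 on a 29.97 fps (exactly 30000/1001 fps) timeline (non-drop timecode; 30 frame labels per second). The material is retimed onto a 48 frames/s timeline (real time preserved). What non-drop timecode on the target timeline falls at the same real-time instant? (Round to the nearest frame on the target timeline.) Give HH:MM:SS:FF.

00:08:02:44

Source frame index: (0×3600 + 8×60 + 2) × 30 + 13 = 14473.
Real time: 14473 / (30000/1001) = 14487473/30000 s.
Target frame: (14487473/30000) × (48) = 14487473/625 ≈ 23179.957 → 23180.
At 48 labels/s: frame 23180 → 00:08:02:44.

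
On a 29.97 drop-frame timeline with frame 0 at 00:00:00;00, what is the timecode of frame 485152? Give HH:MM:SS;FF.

Ten DF minutes hold 17982 frames, so frame 485152 lies in block 26 (frames 467532–485513) with 17620 frames into that block.
The block's first minute is 1800 frames and the rest 1798 each; 17620 frames reaches minute 9, so 26 × 18 + 9 × 2 = 486 labels have been skipped so far.
Adding those back, label number 485152 + 486 = 485638 at 30 labels/s is 16187 s + 28 f = 4 h 29 min 47 s frame 28, i.e. 04:29:47;28.

04:29:47;28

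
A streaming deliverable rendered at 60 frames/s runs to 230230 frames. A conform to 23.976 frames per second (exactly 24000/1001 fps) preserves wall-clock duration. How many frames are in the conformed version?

92000 frames

Target frames = source frames × (target rate / source rate) = 230230 × (24000/1001)/(60) = 230230 × 400/1001 = 92000.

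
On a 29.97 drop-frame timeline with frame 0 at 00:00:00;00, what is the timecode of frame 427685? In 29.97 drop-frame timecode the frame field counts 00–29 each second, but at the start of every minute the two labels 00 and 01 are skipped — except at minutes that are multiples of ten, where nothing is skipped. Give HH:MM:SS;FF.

03:57:50;13

Ten DF minutes hold 17982 frames, so frame 427685 lies in block 23 (frames 413586–431567) with 14099 frames into that block.
The block's first minute is 1800 frames and the rest 1798 each; 14099 frames reaches minute 7, so 23 × 18 + 7 × 2 = 428 labels have been skipped so far.
Adding those back, label number 427685 + 428 = 428113 at 30 labels/s is 14270 s + 13 f = 3 h 57 min 50 s frame 13, i.e. 03:57:50;13.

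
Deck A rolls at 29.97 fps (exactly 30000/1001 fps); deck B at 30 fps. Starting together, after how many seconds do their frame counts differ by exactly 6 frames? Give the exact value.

The gap grows by |30 − 30000/1001| = 30/1001 frames per second.
Time for a 6-frame gap: 6 ÷ (30/1001) = 200.2 s.

200.2 seconds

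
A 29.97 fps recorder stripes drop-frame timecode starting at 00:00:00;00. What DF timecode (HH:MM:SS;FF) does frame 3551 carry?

00:01:58;13

Each 10-minute DF block holds 10 × 60 × 30 − 9 × 2 = 17982 frames. 3551 ÷ 17982 → 0 full blocks, remainder 3551.
Within the partial block the first minute is 1800 frames and each further minute 1798, so 1 further minute boundary passed. Total skipped labels = 18 × 0 + 2 × 1 = 2.
Non-drop label index = 3551 + 2 = 3553; at 30 labels/s that is 00:01:58:13, i.e. DF 00:01:58;13.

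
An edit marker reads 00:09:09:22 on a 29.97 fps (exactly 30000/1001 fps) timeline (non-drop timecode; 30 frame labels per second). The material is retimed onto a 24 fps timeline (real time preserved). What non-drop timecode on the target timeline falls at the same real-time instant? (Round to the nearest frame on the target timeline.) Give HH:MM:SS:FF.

Source frame index: (0×3600 + 9×60 + 9) × 30 + 22 = 16492.
Real time: 16492 / (30000/1001) = 4127123/7500 s.
Target frame: (4127123/7500) × (24) = 8254246/625 ≈ 13206.794 → 13207.
At 24 labels/s: frame 13207 → 00:09:10:07.

00:09:10:07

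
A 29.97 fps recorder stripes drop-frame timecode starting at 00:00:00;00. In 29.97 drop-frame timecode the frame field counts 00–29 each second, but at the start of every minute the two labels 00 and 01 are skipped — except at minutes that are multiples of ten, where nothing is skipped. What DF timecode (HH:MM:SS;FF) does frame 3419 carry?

Each 10-minute DF block holds 10 × 60 × 30 − 9 × 2 = 17982 frames. 3419 ÷ 17982 → 0 full blocks, remainder 3419.
Within the partial block the first minute is 1800 frames and each further minute 1798, so 1 further minute boundary passed. Total skipped labels = 18 × 0 + 2 × 1 = 2.
Non-drop label index = 3419 + 2 = 3421; at 30 labels/s that is 00:01:54:01, i.e. DF 00:01:54;01.

00:01:54;01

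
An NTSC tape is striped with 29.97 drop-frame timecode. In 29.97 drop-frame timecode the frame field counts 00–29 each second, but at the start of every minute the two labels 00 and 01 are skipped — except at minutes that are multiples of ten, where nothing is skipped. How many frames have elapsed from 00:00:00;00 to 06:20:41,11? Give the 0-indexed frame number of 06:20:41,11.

684557

Complete 10-minute blocks: 38, each 17982 frames → 683316.
Remaining 0 whole minutes in the current block: 0 frames.
Within the current minute: 41 × 30 + 11 = 1241. Total = 683316 + 0 + 1241 = 684557.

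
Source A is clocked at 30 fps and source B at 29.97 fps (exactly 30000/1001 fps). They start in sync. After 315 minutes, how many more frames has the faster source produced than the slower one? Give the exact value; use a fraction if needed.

81000/143 frames

315 min = 18900 s.
A emits 30 × 18900 = 567000 frames; B emits 30000/1001 × 18900 = 81000000/143.
Difference = 81000/143 frames (≈ 566.4336); B is behind A.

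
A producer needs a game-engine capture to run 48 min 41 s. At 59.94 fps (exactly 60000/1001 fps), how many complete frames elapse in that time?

175084 frames

48 min 41 s = 2921 s.
Frames = 2921 × 60000/1001 = 175260000/1001 ≈ 175084.9151.
Complete frames: 175084.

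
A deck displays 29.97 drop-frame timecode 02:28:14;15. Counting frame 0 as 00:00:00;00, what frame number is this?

266567

As if non-drop at 30 labels/s: (2 × 3600 + 28 × 60 + 14) × 30 + 15 = 266835.
Minute boundaries passed: 148; those not divisible by 10: 148 − 14 = 134; dropped labels = 2 × 134 = 268.
Actual frame index = 266835 − 268 = 266567.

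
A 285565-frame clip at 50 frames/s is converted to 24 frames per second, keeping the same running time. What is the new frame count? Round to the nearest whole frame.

Frames at target rate = 285565 × (24) / (50) = 685356/5 ≈ 137071.200.
Nearest whole frame: 137071.

137071 frames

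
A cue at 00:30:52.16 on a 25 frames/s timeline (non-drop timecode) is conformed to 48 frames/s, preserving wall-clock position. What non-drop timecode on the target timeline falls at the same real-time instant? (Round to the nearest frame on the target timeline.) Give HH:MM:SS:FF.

00:30:52:31

Source frame index: (0×3600 + 30×60 + 52) × 25 + 16 = 46316.
Real time: 46316 / (25) = 46316/25 s.
Target frame: (46316/25) × (48) = 2223168/25 ≈ 88926.720 → 88927.
At 48 labels/s: frame 88927 → 00:30:52:31.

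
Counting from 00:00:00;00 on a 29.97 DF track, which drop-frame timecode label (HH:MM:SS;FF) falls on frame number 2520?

Each 10-minute DF block holds 10 × 60 × 30 − 9 × 2 = 17982 frames. 2520 ÷ 17982 → 0 full blocks, remainder 2520.
Within the partial block the first minute is 1800 frames and each further minute 1798, so 1 further minute boundary passed. Total skipped labels = 18 × 0 + 2 × 1 = 2.
Non-drop label index = 2520 + 2 = 2522; at 30 labels/s that is 00:01:24:02, i.e. DF 00:01:24;02.

00:01:24;02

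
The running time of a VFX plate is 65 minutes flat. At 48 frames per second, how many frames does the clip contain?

187200 frames

65 min = 3900 s.
Frames = 3900 × 48 = 187200.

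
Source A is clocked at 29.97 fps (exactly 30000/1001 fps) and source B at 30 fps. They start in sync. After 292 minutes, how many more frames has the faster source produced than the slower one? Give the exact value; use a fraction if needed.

525600/1001 frames

292 min = 17520 s.
A emits 30000/1001 × 17520 = 525600000/1001 frames; B emits 30 × 17520 = 525600.
Difference = 525600/1001 frames (≈ 525.0749); B is ahead of A.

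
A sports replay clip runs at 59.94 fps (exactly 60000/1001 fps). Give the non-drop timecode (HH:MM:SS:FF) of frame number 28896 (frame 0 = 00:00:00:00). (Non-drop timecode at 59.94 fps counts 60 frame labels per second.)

00:08:01:36

28896 ÷ 60 = 481 full seconds, remainder 36 frames.
481 s = 0 h 8 min 1 s.
Timecode: 00:08:01:36.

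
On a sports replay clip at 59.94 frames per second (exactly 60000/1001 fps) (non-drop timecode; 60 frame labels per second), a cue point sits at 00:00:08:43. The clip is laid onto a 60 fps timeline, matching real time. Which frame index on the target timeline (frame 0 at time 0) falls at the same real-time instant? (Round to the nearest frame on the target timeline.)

frame 524

Source frame index: (0×3600 + 0×60 + 8) × 60 + 43 = 523.
Real time: 523 / (60000/1001) = 523523/60000 s.
Target frame: (523523/60000) × (60) = 523523/1000 ≈ 523.523 → 524.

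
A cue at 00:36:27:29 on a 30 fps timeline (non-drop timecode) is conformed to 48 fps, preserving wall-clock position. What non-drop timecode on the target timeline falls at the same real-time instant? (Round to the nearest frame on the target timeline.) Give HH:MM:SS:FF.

Source frame index: (0×3600 + 36×60 + 27) × 30 + 29 = 65639.
Real time: 65639 / (30) = 65639/30 s.
Target frame: (65639/30) × (48) = 525112/5 ≈ 105022.400 → 105022.
At 48 labels/s: frame 105022 → 00:36:27:46.

00:36:27:46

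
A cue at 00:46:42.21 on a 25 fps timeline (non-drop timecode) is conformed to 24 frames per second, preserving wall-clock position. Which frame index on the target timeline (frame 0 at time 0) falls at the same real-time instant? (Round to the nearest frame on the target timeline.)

Source frame index: (0×3600 + 46×60 + 42) × 25 + 21 = 70071.
Real time: 70071 / (25) = 70071/25 s.
Target frame: (70071/25) × (24) = 1681704/25 ≈ 67268.160 → 67268.

frame 67268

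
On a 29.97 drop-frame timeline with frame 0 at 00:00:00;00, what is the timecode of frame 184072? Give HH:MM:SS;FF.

Ten DF minutes hold 17982 frames, so frame 184072 lies in block 10 (frames 179820–197801) with 4252 frames into that block.
The block's first minute is 1800 frames and the rest 1798 each; 4252 frames reaches minute 2, so 10 × 18 + 2 × 2 = 184 labels have been skipped so far.
Adding those back, label number 184072 + 184 = 184256 at 30 labels/s is 6141 s + 26 f = 1 h 42 min 21 s frame 26, i.e. 01:42:21;26.

01:42:21;26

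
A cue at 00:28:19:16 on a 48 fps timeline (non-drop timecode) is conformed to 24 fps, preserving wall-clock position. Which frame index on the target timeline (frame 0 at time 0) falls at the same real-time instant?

frame 40784

Source frame index: (0×3600 + 28×60 + 19) × 48 + 16 = 81568.
Real time: 81568 / (48) = 5098/3 s.
Target frame: (5098/3) × (24) = 40784.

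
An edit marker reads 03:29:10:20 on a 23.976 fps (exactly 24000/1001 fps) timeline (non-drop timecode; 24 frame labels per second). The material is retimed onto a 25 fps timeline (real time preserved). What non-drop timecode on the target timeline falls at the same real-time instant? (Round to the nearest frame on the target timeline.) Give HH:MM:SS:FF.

Source frame index: (3×3600 + 29×60 + 10) × 24 + 20 = 301220.
Real time: 301220 / (24000/1001) = 15076061/1200 s.
Target frame: (15076061/1200) × (25) = 15076061/48 ≈ 314084.604 → 314085.
At 25 labels/s: frame 314085 → 03:29:23:10.

03:29:23:10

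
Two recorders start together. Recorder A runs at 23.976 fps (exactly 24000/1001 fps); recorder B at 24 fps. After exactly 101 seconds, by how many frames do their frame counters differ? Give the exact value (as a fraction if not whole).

A emits 24000/1001 × 101 = 2424000/1001 frames; B emits 24 × 101 = 2424.
Difference = 2424/1001 frames (≈ 2.4216); B is ahead of A.

2424/1001 frames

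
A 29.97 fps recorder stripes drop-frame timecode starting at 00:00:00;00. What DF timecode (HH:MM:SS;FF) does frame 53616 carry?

00:29:49;00

Ten DF minutes hold 17982 frames, so frame 53616 lies in block 2 (frames 35964–53945) with 17652 frames into that block.
The block's first minute is 1800 frames and the rest 1798 each; 17652 frames reaches minute 9, so 2 × 18 + 9 × 2 = 54 labels have been skipped so far.
Adding those back, label number 53616 + 54 = 53670 at 30 labels/s is 1789 s + 0 f = 0 h 29 min 49 s frame 0, i.e. 00:29:49;00.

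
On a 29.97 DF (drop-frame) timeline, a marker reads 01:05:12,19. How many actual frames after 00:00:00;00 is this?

117261

Complete 10-minute blocks: 6, each 17982 frames → 107892.
Remaining 5 whole minutes in the current block: 1800 + 4 × 1798 = 8992 frames.
Within the current minute: 12 × 30 + 19 − 2 = 377 (labels ;00/;01 skipped at this minute). Total = 107892 + 8992 + 377 = 117261.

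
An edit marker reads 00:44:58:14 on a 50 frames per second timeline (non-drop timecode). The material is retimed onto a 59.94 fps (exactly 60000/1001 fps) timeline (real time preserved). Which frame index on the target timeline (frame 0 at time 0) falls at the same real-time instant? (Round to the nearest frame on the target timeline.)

Source frame index: (0×3600 + 44×60 + 58) × 50 + 14 = 134914.
Real time: 134914 / (50) = 67457/25 s.
Target frame: (67457/25) × (60000/1001) = 12453600/77 ≈ 161735.065 → 161735.

frame 161735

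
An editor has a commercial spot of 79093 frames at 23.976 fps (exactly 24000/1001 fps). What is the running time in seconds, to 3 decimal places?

Running time = 79093 × 1001/24000 = 79172093/24000 s ≈ 3298.837 s.

3298.837 seconds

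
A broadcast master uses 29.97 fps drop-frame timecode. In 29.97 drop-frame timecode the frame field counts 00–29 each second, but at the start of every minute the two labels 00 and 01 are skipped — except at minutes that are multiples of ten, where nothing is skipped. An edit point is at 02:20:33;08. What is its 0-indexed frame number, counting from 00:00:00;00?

252746

As if non-drop at 30 labels/s: (2 × 3600 + 20 × 60 + 33) × 30 + 8 = 252998.
Minute boundaries passed: 140; those not divisible by 10: 140 − 14 = 126; dropped labels = 2 × 126 = 252.
Actual frame index = 252998 − 252 = 252746.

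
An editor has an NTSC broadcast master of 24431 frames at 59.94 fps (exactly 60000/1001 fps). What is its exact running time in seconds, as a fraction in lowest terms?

24455431/60000 seconds

Running time = 24431 ÷ (60000/1001) = 24431 × 1001/60000 = 24455431/60000 s.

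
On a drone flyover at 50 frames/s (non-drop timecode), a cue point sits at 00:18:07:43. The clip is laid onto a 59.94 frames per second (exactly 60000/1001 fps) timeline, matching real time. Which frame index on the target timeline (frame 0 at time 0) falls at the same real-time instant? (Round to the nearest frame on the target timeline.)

frame 65206

Source frame index: (0×3600 + 18×60 + 7) × 50 + 43 = 54393.
Real time: 54393 / (50) = 54393/50 s.
Target frame: (54393/50) × (60000/1001) = 65271600/1001 ≈ 65206.394 → 65206.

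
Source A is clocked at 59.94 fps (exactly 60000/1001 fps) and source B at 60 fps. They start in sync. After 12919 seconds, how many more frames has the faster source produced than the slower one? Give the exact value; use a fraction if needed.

775140/1001 frames

A emits 60000/1001 × 12919 = 775140000/1001 frames; B emits 60 × 12919 = 775140.
Difference = 775140/1001 frames (≈ 774.3656); B is ahead of A.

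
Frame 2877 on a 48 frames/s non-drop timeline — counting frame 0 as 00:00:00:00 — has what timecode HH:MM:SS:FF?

2877 ÷ 48 = 59 full seconds, remainder 45 frames.
59 s = 0 h 0 min 59 s.
Timecode: 00:00:59:45.

00:00:59:45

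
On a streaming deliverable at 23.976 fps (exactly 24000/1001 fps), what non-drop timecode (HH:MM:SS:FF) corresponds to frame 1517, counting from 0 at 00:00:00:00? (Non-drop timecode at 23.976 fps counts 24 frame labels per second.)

00:01:03:05

1517 ÷ 24 = 63 full seconds, remainder 5 frames.
63 s = 0 h 1 min 3 s.
Timecode: 00:01:03:05.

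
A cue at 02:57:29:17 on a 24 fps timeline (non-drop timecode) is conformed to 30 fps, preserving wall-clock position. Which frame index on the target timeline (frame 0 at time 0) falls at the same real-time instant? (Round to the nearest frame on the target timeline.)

Source frame index: (2×3600 + 57×60 + 29) × 24 + 17 = 255593.
Real time: 255593 / (24) = 255593/24 s.
Target frame: (255593/24) × (30) = 1277965/4 ≈ 319491.250 → 319491.

frame 319491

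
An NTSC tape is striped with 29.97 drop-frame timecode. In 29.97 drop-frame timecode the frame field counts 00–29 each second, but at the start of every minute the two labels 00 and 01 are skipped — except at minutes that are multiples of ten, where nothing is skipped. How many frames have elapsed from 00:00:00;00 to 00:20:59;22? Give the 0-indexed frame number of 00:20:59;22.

As if non-drop at 30 labels/s: (0 × 3600 + 20 × 60 + 59) × 30 + 22 = 37792.
Minute boundaries passed: 20; those not divisible by 10: 20 − 2 = 18; dropped labels = 2 × 18 = 36.
Actual frame index = 37792 − 36 = 37756.

37756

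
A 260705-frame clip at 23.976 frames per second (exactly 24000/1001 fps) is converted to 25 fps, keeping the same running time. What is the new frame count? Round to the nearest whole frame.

Frames at target rate = 260705 × (25) / (24000/1001) = 52193141/192 ≈ 271839.276.
Nearest whole frame: 271839.

271839 frames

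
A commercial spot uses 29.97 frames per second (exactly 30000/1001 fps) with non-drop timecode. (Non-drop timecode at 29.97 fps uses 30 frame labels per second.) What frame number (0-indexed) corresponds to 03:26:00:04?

Total seconds to the label: (3 × 3600 + 26 × 60 + 0) = 12360.
Frame index = 12360 × 30 + 4 = 370804.

frame 370804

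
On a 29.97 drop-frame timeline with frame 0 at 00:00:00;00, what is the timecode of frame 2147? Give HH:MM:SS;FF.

Each 10-minute DF block holds 10 × 60 × 30 − 9 × 2 = 17982 frames. 2147 ÷ 17982 → 0 full blocks, remainder 2147.
Within the partial block the first minute is 1800 frames and each further minute 1798, so 1 further minute boundary passed. Total skipped labels = 18 × 0 + 2 × 1 = 2.
Non-drop label index = 2147 + 2 = 2149; at 30 labels/s that is 00:01:11:19, i.e. DF 00:01:11;19.

00:01:11;19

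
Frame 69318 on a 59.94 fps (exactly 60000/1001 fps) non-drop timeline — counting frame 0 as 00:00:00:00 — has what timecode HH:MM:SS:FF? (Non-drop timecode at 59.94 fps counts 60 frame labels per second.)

69318 ÷ 60 = 1155 full seconds, remainder 18 frames.
1155 s = 0 h 19 min 15 s.
Timecode: 00:19:15:18.

00:19:15:18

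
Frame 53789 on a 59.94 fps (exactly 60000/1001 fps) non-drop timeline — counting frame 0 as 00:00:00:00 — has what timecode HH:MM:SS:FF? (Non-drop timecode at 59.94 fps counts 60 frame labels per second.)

53789 ÷ 60 = 896 full seconds, remainder 29 frames.
896 s = 0 h 14 min 56 s.
Timecode: 00:14:56:29.

00:14:56:29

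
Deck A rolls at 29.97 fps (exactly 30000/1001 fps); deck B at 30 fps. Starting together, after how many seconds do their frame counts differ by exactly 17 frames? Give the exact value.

The gap grows by |30 − 30000/1001| = 30/1001 frames per second.
Time for a 17-frame gap: 17 ÷ (30/1001) = 17017/30 s.

17017/30 seconds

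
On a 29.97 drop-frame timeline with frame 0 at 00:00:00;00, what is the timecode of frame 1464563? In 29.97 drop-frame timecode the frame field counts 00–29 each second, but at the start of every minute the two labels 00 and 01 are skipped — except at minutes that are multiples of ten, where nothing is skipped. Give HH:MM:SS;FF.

13:34:27;19

Ten DF minutes hold 17982 frames, so frame 1464563 lies in block 81 (frames 1456542–1474523) with 8021 frames into that block.
The block's first minute is 1800 frames and the rest 1798 each; 8021 frames reaches minute 4, so 81 × 18 + 4 × 2 = 1466 labels have been skipped so far.
Adding those back, label number 1464563 + 1466 = 1466029 at 30 labels/s is 48867 s + 19 f = 13 h 34 min 27 s frame 19, i.e. 13:34:27;19.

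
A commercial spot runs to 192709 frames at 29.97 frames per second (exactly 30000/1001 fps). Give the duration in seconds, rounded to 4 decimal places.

6430.0570 seconds

Running time = 192709 × 1001/30000 = 192901709/30000 s ≈ 6430.0570 s.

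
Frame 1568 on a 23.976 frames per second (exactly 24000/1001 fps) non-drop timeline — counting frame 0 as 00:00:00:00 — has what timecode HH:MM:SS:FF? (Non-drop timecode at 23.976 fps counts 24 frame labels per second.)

1568 ÷ 24 = 65 full seconds, remainder 8 frames.
65 s = 0 h 1 min 5 s.
Timecode: 00:01:05:08.

00:01:05:08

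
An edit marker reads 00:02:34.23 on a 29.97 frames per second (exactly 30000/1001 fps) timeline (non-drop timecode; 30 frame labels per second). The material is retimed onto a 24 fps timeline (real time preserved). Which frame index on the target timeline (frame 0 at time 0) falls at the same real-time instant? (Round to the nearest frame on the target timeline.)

frame 3718

Source frame index: (0×3600 + 2×60 + 34) × 30 + 23 = 4643.
Real time: 4643 / (30000/1001) = 4647643/30000 s.
Target frame: (4647643/30000) × (24) = 4647643/1250 ≈ 3718.114 → 3718.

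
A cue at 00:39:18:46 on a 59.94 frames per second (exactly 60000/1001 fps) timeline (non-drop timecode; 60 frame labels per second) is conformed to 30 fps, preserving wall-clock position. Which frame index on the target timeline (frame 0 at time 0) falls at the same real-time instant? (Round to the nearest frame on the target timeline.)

Source frame index: (0×3600 + 39×60 + 18) × 60 + 46 = 141526.
Real time: 141526 / (60000/1001) = 70833763/30000 s.
Target frame: (70833763/30000) × (30) = 70833763/1000 ≈ 70833.763 → 70834.

frame 70834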